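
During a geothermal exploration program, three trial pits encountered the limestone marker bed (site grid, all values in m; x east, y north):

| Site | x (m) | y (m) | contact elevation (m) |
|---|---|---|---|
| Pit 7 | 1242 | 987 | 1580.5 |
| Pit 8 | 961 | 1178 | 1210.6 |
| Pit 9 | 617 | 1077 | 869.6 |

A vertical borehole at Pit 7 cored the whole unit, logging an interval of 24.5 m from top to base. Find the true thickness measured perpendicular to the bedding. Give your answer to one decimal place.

Two edge vectors: Pit 7→Pit 8 = (-281, 191, -369.9), Pit 7→Pit 9 = (-625, 90, -710.9).
Normal n = (Pit 7→Pit 8) × (Pit 7→Pit 9) = (-102490.9, 31424.6, 94085).
So ∂z/∂x = −n_x/n_z = 1.08934 and ∂z/∂y = −n_y/n_z = −0.33400.
|∇z| = √(a²+b²) = 1.13940, so dip δ = arctan(1.13940) = 48.73°.
True thickness = vertical thickness × cos δ = 24.5 × cos 48.73° = 16.2 m.

16.2 m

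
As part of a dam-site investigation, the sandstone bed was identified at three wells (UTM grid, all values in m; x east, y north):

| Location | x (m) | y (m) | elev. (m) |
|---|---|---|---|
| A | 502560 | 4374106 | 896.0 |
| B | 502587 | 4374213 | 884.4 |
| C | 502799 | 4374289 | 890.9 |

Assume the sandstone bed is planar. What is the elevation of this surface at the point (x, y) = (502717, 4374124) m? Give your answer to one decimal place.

905.7 m

Let the plane be z = a·x + b·y + c.
B−A: 27a + 107b = −11.6;  C−A: 239a + 183b = −5.1.
Solving gives a = 0.076439511, b = −0.127699690.
Then c = 896 − a·502560 − b·4374106 = 521052.54.
At (502717, 4374124): z = 38427.4 − 558574.3 + 521052.54 = 905.7 m.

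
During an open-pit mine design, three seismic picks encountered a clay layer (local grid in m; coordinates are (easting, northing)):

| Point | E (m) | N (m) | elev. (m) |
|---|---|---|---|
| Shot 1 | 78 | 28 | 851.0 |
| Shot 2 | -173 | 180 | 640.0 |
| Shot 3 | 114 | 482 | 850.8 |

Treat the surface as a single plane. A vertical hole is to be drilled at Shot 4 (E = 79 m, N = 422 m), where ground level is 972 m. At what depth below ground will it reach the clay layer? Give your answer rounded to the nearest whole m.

145 m

Two edge vectors: Shot 1→Shot 2 = (-251, 152, -211), Shot 1→Shot 3 = (36, 454, -0.2).
Normal n = (Shot 1→Shot 2) × (Shot 1→Shot 3) = (95763.6, -7646.2, -119426).
So ∂z/∂E = −n_x/n_z = 0.80187 and ∂z/∂N = −n_y/n_z = −0.06402.
Intercept c from Shot 1: 851 − 62.55 + 1.79 = 790.25.
At (79, 422): z_contact = 63.3 − 27.0 + 790.25 = 826.6 m.
Depth below ground = 972 − 826.6 = 145 m.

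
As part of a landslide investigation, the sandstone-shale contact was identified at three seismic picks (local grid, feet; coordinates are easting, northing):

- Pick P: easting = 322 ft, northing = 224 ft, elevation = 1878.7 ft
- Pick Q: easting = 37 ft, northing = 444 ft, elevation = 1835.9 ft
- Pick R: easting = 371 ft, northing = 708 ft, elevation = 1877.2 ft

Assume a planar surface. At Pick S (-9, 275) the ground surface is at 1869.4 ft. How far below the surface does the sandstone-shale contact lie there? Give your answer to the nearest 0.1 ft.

36.9 ft

Two edge vectors: Pick P→Pick Q = (-285, 220, -42.8), Pick P→Pick R = (49, 484, -1.5).
Normal n = (Pick P→Pick Q) × (Pick P→Pick R) = (20385.2, -2524.7, -148720).
So ∂z/∂easting = −n_x/n_z = 0.13707 and ∂z/∂northing = −n_y/n_z = −0.01698.
Intercept c from Pick P: 1878.7 − 44.14 + 3.80 = 1838.37.
At (-9, 275): z_contact = −1.23 − 4.67 + 1838.37 = 1832.46 ft.
Depth below ground = 1869.4 − 1832.46 = 36.9 ft.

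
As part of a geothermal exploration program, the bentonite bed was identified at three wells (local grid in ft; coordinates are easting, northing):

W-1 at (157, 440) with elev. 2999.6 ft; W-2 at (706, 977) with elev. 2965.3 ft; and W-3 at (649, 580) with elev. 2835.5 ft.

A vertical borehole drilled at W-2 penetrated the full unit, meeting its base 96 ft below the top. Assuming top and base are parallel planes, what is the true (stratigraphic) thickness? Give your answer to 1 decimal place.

Two edge vectors: W-1→W-2 = (549, 537, -34.3), W-1→W-3 = (492, 140, -164.1).
Normal n = (W-1→W-2) × (W-1→W-3) = (-83319.7, 73215.3, -187344).
So ∂z/∂easting = −n_x/n_z = −0.44474 and ∂z/∂northing = −n_y/n_z = 0.39081.
|∇z| = √(a²+b²) = 0.59205, so dip δ = arctan(0.59205) = 30.63°.
True thickness = vertical thickness × cos δ = 96 × cos 30.63° = 82.6 ft.

82.6 ft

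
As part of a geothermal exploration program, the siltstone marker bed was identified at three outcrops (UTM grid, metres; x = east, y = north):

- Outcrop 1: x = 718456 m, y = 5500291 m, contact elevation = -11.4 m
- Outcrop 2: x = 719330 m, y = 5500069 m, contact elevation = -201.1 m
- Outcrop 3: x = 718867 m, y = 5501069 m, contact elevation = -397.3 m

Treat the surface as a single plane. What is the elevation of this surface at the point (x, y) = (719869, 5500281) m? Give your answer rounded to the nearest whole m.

-435 m

Two edge vectors: Outcrop 1→Outcrop 2 = (874, -222, -189.7), Outcrop 1→Outcrop 3 = (411, 778, -385.9).
Normal n = (Outcrop 1→Outcrop 2) × (Outcrop 1→Outcrop 3) = (233256.4, 259309.9, 771214).
So ∂z/∂x = −n_x/n_z = −0.30245353 and ∂z/∂y = −n_y/n_z = −0.33623599.
Intercept c from Outcrop 1: -11.4 + 217299.56 + 1849395.77 = 2066683.93.
At (719869, 5500281): z = −217726.9 − 1849392.4 + 2066683.93 = -435.4 m.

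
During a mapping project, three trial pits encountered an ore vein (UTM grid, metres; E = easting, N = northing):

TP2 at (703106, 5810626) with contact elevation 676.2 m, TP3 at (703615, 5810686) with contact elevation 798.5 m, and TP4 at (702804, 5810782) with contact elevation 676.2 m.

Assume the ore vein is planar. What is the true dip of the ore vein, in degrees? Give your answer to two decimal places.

Let the plane be z = a·E + b·N + c.
TP3−TP2: 509a + 60b = 122.3;  TP4−TP2: −302a + 156b = 0.
Solving gives a = 0.19563, b = 0.37872.
Gradient magnitude |∇z| = √(a² + b²) = √(0.03827 + 0.14343) = 0.42627.
True dip = arctan(0.42627) = 23.09°, dipping toward SSW (azimuth ≈ 207°).

23.09°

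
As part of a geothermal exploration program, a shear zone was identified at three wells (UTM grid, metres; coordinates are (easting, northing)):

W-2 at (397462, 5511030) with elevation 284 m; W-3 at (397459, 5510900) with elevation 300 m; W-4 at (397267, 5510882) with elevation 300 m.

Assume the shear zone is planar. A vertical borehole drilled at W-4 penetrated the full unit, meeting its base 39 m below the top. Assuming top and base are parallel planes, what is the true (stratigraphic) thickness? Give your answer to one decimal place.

Let the plane be z = a·E + b·N + c.
W-3−W-2: −3a − 130b = 16;  W-4−W-2: −195a − 148b = 16.
Solving gives a = 0.01156, b = −0.12334.
|∇z| = √(a²+b²) = 0.12388, so dip δ = arctan(0.12388) = 7.06°.
True thickness = vertical thickness × cos δ = 39 × cos 7.06° = 38.7 m.

38.7 m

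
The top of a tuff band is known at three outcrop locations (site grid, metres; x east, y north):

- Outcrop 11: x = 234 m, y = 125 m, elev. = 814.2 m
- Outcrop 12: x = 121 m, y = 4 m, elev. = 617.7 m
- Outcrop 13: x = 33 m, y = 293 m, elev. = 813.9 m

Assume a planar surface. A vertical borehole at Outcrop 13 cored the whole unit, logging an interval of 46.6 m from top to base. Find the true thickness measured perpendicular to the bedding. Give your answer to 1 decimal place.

Two edge vectors: Outcrop 11→Outcrop 12 = (-113, -121, -196.5), Outcrop 11→Outcrop 13 = (-201, 168, -0.3).
Normal n = (Outcrop 11→Outcrop 12) × (Outcrop 11→Outcrop 13) = (33048.3, 39462.6, -43305).
So ∂z/∂x = −n_x/n_z = 0.76315 and ∂z/∂y = −n_y/n_z = 0.91127.
|∇z| = √(a²+b²) = 1.18862, so dip δ = arctan(1.18862) = 49.93°.
True thickness = vertical thickness × cos δ = 46.6 × cos 49.93° = 30.0 m.

30.0 m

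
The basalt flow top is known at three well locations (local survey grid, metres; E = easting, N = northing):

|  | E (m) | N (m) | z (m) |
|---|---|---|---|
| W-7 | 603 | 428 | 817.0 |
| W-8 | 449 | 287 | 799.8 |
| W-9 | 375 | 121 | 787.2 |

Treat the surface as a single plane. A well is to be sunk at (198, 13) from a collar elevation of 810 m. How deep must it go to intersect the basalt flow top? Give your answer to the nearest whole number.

Two edge vectors: W-7→W-8 = (-154, -141, -17.2), W-7→W-9 = (-228, -307, -29.8).
Normal n = (W-7→W-8) × (W-7→W-9) = (-1078.6, -667.6, 15130).
So ∂z/∂E = −n_x/n_z = 0.07129 and ∂z/∂N = −n_y/n_z = 0.04412.
Intercept c from W-7: 817 − 42.99 − 18.89 = 755.13.
At (198, 13): z_contact = 14.1 + 0.6 + 755.13 = 769.8 m.
Depth below ground = 810 − 769.8 = 40 m.

40 m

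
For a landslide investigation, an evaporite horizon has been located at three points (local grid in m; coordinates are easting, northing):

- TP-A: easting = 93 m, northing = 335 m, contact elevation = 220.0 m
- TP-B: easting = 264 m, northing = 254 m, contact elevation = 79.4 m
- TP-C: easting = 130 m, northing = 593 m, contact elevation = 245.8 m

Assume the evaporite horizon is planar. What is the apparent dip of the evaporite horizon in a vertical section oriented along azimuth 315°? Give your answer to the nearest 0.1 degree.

33.3°

Let the plane be z = a·easting + b·northing + c.
TP-B−TP-A: 171a − 81b = −140.6;  TP-C−TP-A: 37a + 258b = 25.8.
Solving gives a = −0.72557, b = 0.20405.
Unit vector along 315° is (sin 315°, cos 315°) = (-0.7071, 0.7071).
Slope in that direction = a·(-0.7071) + b·(0.7071) = 0.65734.
Apparent dip = arctan|0.65734| = 33.3° (true dip is 37.0°, so apparent ≤ true as expected).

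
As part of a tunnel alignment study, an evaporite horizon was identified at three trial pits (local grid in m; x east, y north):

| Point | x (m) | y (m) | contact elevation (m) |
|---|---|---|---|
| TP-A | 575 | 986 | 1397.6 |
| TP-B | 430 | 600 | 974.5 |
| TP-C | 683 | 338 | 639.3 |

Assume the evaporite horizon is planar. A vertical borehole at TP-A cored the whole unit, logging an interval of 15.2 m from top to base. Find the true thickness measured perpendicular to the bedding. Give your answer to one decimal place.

Let the plane be z = a·x + b·y + c.
TP-B−TP-A: −145a − 386b = −423.1;  TP-C−TP-A: 108a − 648b = −758.3.
Solving gives a = −0.13664, b = 1.14744.
|∇z| = √(a²+b²) = 1.15555, so dip δ = arctan(1.15555) = 49.13°.
True thickness = vertical thickness × cos δ = 15.2 × cos 49.13° = 9.9 m.

9.9 m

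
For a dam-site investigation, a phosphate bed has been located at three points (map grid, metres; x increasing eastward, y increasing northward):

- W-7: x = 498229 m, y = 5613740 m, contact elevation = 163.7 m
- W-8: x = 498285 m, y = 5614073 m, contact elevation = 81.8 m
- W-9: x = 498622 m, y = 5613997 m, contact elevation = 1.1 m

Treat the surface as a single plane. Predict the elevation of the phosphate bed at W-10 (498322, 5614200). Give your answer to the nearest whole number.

46 m

Let the plane be z = a·x + b·y + c.
W-8−W-7: 56a + 333b = −81.9;  W-9−W-7: 393a + 257b = −162.6.
Solving gives a = −0.28415481, b = −0.19816015.
Then c = 163.7 − a·498229 − b·5613740 = 1254157.44.
At (498322, 5614200): z = −141600.6 − 1112510.7 + 1254157.44 = 46.1 m.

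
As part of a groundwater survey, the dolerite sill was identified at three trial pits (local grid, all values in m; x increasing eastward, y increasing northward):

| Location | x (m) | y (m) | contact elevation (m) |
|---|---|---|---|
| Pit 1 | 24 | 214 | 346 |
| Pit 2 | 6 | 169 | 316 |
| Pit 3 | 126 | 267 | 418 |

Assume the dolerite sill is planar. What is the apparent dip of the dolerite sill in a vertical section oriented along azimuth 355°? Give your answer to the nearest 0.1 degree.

23.9°

Let the plane be z = a·x + b·y + c.
Pit 2−Pit 1: −18a − 45b = −30;  Pit 3−Pit 1: 102a + 53b = 72.
Solving gives a = 0.45380, b = 0.48515.
Unit vector along 355° is (sin 355°, cos 355°) = (-0.0872, 0.9962).
Slope in that direction = a·(-0.0872) + b·(0.9962) = 0.44375.
Apparent dip = arctan|0.44375| = 23.9° (true dip is 33.6°, so apparent ≤ true as expected).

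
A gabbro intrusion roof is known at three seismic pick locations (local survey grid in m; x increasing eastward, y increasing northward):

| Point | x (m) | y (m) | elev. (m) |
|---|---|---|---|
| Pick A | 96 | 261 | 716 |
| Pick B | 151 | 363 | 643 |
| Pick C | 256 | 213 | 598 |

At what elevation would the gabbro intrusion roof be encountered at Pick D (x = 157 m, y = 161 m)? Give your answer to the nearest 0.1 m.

Two edge vectors: Pick A→Pick B = (55, 102, -73), Pick A→Pick C = (160, -48, -118).
Normal n = (Pick A→Pick B) × (Pick A→Pick C) = (-15540, -5190, -18960).
So ∂z/∂x = −n_x/n_z = −0.81962 and ∂z/∂y = −n_y/n_z = −0.27373.
Intercept c from Pick A: 716 + 78.68 + 71.44 = 866.13.
At (157, 161): z = −128.7 − 44.1 + 866.13 = 693.4 m.

693.4 m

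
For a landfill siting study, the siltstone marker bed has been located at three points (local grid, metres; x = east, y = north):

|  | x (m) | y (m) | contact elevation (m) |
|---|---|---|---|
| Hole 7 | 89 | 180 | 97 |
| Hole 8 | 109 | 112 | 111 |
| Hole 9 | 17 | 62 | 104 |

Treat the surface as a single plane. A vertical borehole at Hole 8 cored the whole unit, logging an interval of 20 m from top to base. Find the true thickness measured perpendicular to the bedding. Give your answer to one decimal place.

19.5 m

Let the plane be z = a·x + b·y + c.
Hole 8−Hole 7: 20a − 68b = 14;  Hole 9−Hole 7: −72a − 118b = 7.
Solving gives a = 0.16207, b = −0.15821.
|∇z| = √(a²+b²) = 0.22649, so dip δ = arctan(0.22649) = 12.76°.
True thickness = vertical thickness × cos δ = 20 × cos 12.76° = 19.5 m.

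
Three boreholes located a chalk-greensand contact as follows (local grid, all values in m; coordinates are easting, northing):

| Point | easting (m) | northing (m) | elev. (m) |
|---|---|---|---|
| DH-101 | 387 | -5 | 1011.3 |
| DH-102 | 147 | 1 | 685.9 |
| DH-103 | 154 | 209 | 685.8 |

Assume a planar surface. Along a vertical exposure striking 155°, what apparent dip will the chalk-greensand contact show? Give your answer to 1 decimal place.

31.6°

Two edge vectors: DH-101→DH-102 = (-240, 6, -325.4), DH-101→DH-103 = (-233, 214, -325.5).
Normal n = (DH-101→DH-102) × (DH-101→DH-103) = (67682.6, -2301.8, -49962).
So ∂z/∂easting = −n_x/n_z = 1.35468 and ∂z/∂northing = −n_y/n_z = −0.04607.
Unit vector along 155° is (sin 155°, cos 155°) = (0.4226, -0.9063).
Slope in that direction = a·(0.4226) + b·(-0.9063) = 0.61427.
Apparent dip = arctan|0.61427| = 31.6° (true dip is 53.6°, so apparent ≤ true as expected).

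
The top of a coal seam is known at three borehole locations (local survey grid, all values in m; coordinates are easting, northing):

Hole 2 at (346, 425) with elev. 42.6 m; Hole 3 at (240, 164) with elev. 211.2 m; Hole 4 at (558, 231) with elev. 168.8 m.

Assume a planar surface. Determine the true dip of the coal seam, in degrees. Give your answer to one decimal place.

Two edge vectors: Hole 2→Hole 3 = (-106, -261, 168.6), Hole 2→Hole 4 = (212, -194, 126.2).
Normal n = (Hole 2→Hole 3) × (Hole 2→Hole 4) = (-229.8, 49120.4, 75896).
So ∂z/∂easting = −n_x/n_z = 0.00303 and ∂z/∂northing = −n_y/n_z = −0.64721.
Gradient magnitude |∇z| = √(a² + b²) = √(0.00001 + 0.41888) = 0.64721.
True dip = arctan(0.64721) = 32.9°, dipping toward N (azimuth ≈ 360°).

32.9°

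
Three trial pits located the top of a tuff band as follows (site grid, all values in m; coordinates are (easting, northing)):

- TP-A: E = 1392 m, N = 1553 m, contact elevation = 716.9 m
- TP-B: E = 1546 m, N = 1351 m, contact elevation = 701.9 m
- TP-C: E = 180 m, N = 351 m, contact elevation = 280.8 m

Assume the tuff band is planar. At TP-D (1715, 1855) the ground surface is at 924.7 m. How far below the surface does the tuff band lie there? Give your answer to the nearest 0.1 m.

Two edge vectors: TP-A→TP-B = (154, -202, -15), TP-A→TP-C = (-1212, -1202, -436.1).
Normal n = (TP-A→TP-B) × (TP-A→TP-C) = (70062.2, 85339.4, -429932).
So ∂z/∂E = −n_x/n_z = 0.162961 and ∂z/∂N = −n_y/n_z = 0.198495.
Intercept c from TP-A: 716.9 − 226.84 − 308.26 = 181.80.
At (1715, 1855): z_contact = 279.48 + 368.21 + 181.80 = 829.48 m.
Depth below ground = 924.7 − 829.48 = 95.2 m.

95.2 m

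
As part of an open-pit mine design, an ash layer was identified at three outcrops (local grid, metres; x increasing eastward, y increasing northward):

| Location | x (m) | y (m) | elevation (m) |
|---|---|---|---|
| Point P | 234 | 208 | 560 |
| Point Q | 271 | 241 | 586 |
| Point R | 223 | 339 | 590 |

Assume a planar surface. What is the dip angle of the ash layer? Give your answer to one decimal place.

28.2°

Two edge vectors: Point P→Point Q = (37, 33, 26), Point P→Point R = (-11, 131, 30).
Normal n = (Point P→Point Q) × (Point P→Point R) = (-2416, -1396, 5210).
So ∂z/∂x = −n_x/n_z = 0.46372 and ∂z/∂y = −n_y/n_z = 0.26795.
Gradient magnitude |∇z| = √(a² + b²) = √(0.21504 + 0.07180) = 0.53557.
True dip = arctan(0.53557) = 28.2°, dipping toward WSW (azimuth ≈ 240°).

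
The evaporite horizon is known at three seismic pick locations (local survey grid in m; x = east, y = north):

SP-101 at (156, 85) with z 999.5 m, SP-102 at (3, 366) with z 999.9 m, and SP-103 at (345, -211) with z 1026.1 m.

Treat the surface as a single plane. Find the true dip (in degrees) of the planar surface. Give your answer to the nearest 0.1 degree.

Two edge vectors: SP-101→SP-102 = (-153, 281, 0.4), SP-101→SP-103 = (189, -296, 26.6).
Normal n = (SP-101→SP-102) × (SP-101→SP-103) = (7593, 4145.4, -7821).
So ∂z/∂x = −n_x/n_z = 0.97085 and ∂z/∂y = −n_y/n_z = 0.53003.
Gradient magnitude |∇z| = √(a² + b²) = √(0.94255 + 0.28094) = 1.10611.
True dip = arctan(1.10611) = 47.9°, dipping toward WSW (azimuth ≈ 241°).

47.9°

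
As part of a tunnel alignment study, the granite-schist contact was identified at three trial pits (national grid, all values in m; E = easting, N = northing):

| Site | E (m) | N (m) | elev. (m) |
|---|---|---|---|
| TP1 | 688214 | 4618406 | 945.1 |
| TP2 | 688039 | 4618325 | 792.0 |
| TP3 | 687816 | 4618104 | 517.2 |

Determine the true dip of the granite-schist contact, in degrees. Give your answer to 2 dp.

41.33°

Let the plane be z = a·E + b·N + c.
TP2−TP1: −175a − 81b = −153.1;  TP3−TP1: −398a − 302b = −427.9.
Solving gives a = 0.56163, b = 0.67673.
Gradient magnitude |∇z| = √(a² + b²) = √(0.31543 + 0.45796) = 0.87942.
True dip = arctan(0.87942) = 41.33°, dipping toward SW (azimuth ≈ 220°).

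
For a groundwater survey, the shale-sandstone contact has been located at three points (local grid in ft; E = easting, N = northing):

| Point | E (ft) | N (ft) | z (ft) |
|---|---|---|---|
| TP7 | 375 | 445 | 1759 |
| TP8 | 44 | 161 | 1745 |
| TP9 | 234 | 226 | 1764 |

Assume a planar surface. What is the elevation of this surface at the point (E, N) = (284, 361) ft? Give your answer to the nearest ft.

1756 ft

Two edge vectors: TP7→TP8 = (-331, -284, -14), TP7→TP9 = (-141, -219, 5).
Normal n = (TP7→TP8) × (TP7→TP9) = (-4486, 3629, 32445).
So ∂z/∂E = −n_x/n_z = 0.13826 and ∂z/∂N = −n_y/n_z = −0.11185.
Intercept c from TP7: 1759 − 51.85 + 49.77 = 1756.92.
At (284, 361): z = 39.3 − 40.4 + 1756.92 = 1755.8 ft.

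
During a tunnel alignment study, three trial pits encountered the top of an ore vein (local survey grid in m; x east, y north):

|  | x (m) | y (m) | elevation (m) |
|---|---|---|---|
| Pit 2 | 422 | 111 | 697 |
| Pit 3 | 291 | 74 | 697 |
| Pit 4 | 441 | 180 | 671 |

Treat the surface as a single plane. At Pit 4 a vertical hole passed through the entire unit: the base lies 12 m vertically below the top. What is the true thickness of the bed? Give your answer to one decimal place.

11.0 m

Two edge vectors: Pit 2→Pit 3 = (-131, -37, 0), Pit 2→Pit 4 = (19, 69, -26).
Normal n = (Pit 2→Pit 3) × (Pit 2→Pit 4) = (962, -3406, -8336).
So ∂z/∂x = −n_x/n_z = 0.11540 and ∂z/∂y = −n_y/n_z = −0.40859.
|∇z| = √(a²+b²) = 0.42457, so dip δ = arctan(0.42457) = 23.00°.
True thickness = vertical thickness × cos δ = 12 × cos 23.00° = 11.0 m.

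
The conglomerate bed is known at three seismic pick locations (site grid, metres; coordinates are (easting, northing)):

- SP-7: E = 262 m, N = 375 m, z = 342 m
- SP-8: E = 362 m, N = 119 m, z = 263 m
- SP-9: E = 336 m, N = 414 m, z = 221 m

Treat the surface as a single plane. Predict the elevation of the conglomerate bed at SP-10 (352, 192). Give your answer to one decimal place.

257.9 m

Two edge vectors: SP-7→SP-8 = (100, -256, -79), SP-7→SP-9 = (74, 39, -121).
Normal n = (SP-7→SP-8) × (SP-7→SP-9) = (34057, 6254, 22844).
So ∂z/∂E = −n_x/n_z = −1.49085 and ∂z/∂N = −n_y/n_z = −0.27377.
Intercept c from SP-7: 342 + 390.60 + 102.66 = 835.27.
At (352, 192): z = −524.8 − 52.6 + 835.27 = 257.9 m.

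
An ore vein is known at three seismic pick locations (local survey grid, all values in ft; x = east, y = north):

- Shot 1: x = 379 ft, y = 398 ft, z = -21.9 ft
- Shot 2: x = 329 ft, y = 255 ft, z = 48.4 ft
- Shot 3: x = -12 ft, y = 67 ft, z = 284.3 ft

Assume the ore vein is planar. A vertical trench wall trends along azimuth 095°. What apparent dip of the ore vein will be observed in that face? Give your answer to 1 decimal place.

Two edge vectors: Shot 1→Shot 2 = (-50, -143, 70.3), Shot 1→Shot 3 = (-391, -331, 306.2).
Normal n = (Shot 1→Shot 2) × (Shot 1→Shot 3) = (-20517.3, -12177.3, -39363).
So ∂z/∂x = −n_x/n_z = −0.52123 and ∂z/∂y = −n_y/n_z = −0.30936.
Unit vector along 095° is (sin 95°, cos 95°) = (0.9962, -0.0872).
Slope in that direction = a·(0.9962) + b·(-0.0872) = −0.49229.
Apparent dip = arctan|0.49229| = 26.2° (true dip is 31.2°, so apparent ≤ true as expected).

26.2°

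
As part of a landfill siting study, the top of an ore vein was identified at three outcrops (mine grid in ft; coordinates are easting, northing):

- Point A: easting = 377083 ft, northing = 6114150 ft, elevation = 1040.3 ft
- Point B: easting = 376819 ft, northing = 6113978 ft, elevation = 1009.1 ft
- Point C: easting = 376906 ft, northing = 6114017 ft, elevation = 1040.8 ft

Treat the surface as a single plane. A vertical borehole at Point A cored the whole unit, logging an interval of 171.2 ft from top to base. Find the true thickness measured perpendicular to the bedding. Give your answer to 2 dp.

Two edge vectors: Point A→Point B = (-264, -172, -31.2), Point A→Point C = (-177, -133, 0.5).
Normal n = (Point A→Point B) × (Point A→Point C) = (-4235.6, 5654.4, 4668).
So ∂z/∂easting = −n_x/n_z = 0.90737 and ∂z/∂northing = −n_y/n_z = −1.21131.
|∇z| = √(a²+b²) = 1.51347, so dip δ = arctan(1.51347) = 56.55°.
True thickness = vertical thickness × cos δ = 171.2 × cos 56.55° = 94.38 ft.

94.38 ft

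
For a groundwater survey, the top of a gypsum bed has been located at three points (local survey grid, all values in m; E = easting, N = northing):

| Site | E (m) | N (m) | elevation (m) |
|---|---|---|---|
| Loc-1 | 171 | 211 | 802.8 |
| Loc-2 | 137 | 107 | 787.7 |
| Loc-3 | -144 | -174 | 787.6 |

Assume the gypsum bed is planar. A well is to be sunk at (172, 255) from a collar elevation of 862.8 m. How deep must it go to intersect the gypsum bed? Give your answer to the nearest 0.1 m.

Two edge vectors: Loc-1→Loc-2 = (-34, -104, -15.1), Loc-1→Loc-3 = (-315, -385, -15.2).
Normal n = (Loc-1→Loc-2) × (Loc-1→Loc-3) = (-4232.7, 4239.7, -19670).
So ∂z/∂E = −n_x/n_z = −0.21519 and ∂z/∂N = −n_y/n_z = 0.21554.
Intercept c from Loc-1: 802.8 + 36.80 − 45.48 = 794.12.
At (172, 255): z_contact = −37.01 + 54.96 + 794.12 = 812.07 m.
Depth below ground = 862.8 − 812.07 = 50.7 m.

50.7 m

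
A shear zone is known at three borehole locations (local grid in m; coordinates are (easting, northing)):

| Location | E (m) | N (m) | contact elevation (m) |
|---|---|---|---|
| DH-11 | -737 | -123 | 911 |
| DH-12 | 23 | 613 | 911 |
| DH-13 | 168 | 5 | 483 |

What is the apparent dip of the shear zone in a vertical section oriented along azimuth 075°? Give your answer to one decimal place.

Let the plane be z = a·E + b·N + c.
DH-12−DH-11: 760a + 736b = 0;  DH-13−DH-11: 905a + 128b = −428.
Solving gives a = −0.55381, b = 0.57187.
Unit vector along 075° is (sin 75°, cos 75°) = (0.9659, 0.2588).
Slope in that direction = a·(0.9659) + b·(0.2588) = −0.38693.
Apparent dip = arctan|0.38693| = 21.2° (true dip is 38.5°, so apparent ≤ true as expected).

21.2°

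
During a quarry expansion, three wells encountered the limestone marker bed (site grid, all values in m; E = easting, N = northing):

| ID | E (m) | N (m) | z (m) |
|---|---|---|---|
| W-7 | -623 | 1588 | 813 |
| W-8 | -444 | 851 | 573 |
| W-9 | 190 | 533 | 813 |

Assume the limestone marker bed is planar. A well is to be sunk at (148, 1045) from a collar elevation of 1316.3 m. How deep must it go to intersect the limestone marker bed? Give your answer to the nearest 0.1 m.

Let the plane be z = a·E + b·N + c.
W-8−W-7: 179a − 737b = −240;  W-9−W-7: 813a − 1055b = 0.
Solving gives a = 0.617055, b = 0.475513.
Then c = 813 − a·-623 − b·1588 = 442.31.
At (148, 1045): z_contact = 91.32 + 496.91 + 442.31 = 1030.55 m.
Depth below ground = 1316.3 − 1030.55 = 285.8 m.

285.8 m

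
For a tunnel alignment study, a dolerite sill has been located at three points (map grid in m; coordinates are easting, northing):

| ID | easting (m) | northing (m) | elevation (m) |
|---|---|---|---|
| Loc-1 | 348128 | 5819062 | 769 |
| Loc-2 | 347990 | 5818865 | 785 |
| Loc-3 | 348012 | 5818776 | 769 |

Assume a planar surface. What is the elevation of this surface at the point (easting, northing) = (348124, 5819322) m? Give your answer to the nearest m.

799 m

Let the plane be z = a·easting + b·northing + c.
Loc-2−Loc-1: −138a − 197b = 16;  Loc-3−Loc-1: −116a − 286b = 0.
Solving gives a = −0.27539721, b = 0.11169957.
Then c = 769 − a·348128 − b·5819062 = −553344.22.
At (348124, 5819322): z = −95872.4 + 650015.7 − 553344.22 = 799.1 m.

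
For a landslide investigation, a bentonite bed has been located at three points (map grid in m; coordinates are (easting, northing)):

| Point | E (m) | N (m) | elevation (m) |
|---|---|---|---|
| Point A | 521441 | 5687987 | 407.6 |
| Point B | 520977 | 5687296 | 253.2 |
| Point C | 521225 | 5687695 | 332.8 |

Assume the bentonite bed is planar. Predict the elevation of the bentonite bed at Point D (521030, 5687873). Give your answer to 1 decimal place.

221.8 m

Let the plane be z = a·E + b·N + c.
Point B−Point A: −464a − 691b = −154.4;  Point C−Point A: −216a − 292b = −74.8.
Solving gives a = 0.479517722, b = −0.098547356.
Then c = 407.6 − a·521441 − b·5687987 = 310903.48.
At (521030, 5687873): z = 249843.1 − 560524.8 + 310903.48 = 221.8 m.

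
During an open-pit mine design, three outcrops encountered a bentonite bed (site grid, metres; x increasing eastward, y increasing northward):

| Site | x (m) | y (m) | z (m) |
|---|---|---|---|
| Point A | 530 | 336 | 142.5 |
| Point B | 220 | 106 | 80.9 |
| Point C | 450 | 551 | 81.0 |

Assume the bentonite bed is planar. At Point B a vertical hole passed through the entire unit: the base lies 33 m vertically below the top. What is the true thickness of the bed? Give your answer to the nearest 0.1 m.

31.0 m

Let the plane be z = a·x + b·y + c.
Point B−Point A: −310a − 230b = −61.6;  Point C−Point A: −80a + 215b = −61.5.
Solving gives a = 0.32203, b = −0.16622.
|∇z| = √(a²+b²) = 0.36240, so dip δ = arctan(0.36240) = 19.92°.
True thickness = vertical thickness × cos δ = 33 × cos 19.92° = 31.0 m.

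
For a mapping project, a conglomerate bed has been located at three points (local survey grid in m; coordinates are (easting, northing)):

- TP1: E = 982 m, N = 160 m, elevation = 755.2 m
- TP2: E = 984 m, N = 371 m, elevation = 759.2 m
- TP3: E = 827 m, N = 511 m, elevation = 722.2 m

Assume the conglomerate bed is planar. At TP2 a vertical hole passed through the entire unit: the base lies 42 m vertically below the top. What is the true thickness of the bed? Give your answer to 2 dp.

40.74 m

Let the plane be z = a·E + b·N + c.
TP2−TP1: 2a + 211b = 4;  TP3−TP1: −155a + 351b = −33.
Solving gives a = 0.25046, b = 0.01658.
|∇z| = √(a²+b²) = 0.25100, so dip δ = arctan(0.25100) = 14.09°.
True thickness = vertical thickness × cos δ = 42 × cos 14.09° = 40.74 m.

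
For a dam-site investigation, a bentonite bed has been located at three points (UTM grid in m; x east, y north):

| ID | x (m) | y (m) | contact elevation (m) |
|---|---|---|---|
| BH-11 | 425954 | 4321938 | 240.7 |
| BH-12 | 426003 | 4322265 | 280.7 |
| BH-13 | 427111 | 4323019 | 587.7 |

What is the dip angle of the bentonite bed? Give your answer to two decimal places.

Let the plane be z = a·x + b·y + c.
BH-12−BH-11: 49a + 327b = 40;  BH-13−BH-11: 1157a + 1081b = 347.
Solving gives a = 0.21584, b = 0.08998.
Gradient magnitude |∇z| = √(a² + b²) = √(0.04659 + 0.00810) = 0.23385.
True dip = arctan(0.23385) = 13.16°, dipping toward WSW (azimuth ≈ 247°).

13.16°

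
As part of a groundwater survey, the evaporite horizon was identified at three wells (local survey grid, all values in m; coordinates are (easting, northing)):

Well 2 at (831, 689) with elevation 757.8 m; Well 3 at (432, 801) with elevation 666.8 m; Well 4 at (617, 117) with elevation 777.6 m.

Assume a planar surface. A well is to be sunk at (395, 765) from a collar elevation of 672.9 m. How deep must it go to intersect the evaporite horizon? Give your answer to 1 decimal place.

Let the plane be z = a·E + b·N + c.
Well 3−Well 2: −399a + 112b = −91;  Well 4−Well 2: −214a − 572b = 19.8.
Solving gives a = 0.19760, b = −0.10854.
Then c = 757.8 − a·831 − b·689 = 668.38.
At (395, 765): z_contact = 78.05 − 83.04 + 668.38 = 663.40 m.
Depth below ground = 672.9 − 663.40 = 9.5 m.

9.5 m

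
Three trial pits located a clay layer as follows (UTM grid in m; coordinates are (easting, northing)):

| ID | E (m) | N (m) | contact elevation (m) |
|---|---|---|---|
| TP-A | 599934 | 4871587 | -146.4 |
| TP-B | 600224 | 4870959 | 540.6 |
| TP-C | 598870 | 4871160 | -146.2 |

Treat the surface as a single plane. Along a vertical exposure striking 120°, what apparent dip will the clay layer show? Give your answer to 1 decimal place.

38.0°

Two edge vectors: TP-A→TP-B = (290, -628, 687), TP-A→TP-C = (-1064, -427, 0.2).
Normal n = (TP-A→TP-B) × (TP-A→TP-C) = (293223.4, -731026, -792022).
So ∂z/∂E = −n_x/n_z = 0.37022 and ∂z/∂N = −n_y/n_z = −0.92299.
Unit vector along 120° is (sin 120°, cos 120°) = (0.8660, -0.5000).
Slope in that direction = a·(0.8660) + b·(-0.5000) = 0.78211.
Apparent dip = arctan|0.78211| = 38.0° (true dip is 44.8°, so apparent ≤ true as expected).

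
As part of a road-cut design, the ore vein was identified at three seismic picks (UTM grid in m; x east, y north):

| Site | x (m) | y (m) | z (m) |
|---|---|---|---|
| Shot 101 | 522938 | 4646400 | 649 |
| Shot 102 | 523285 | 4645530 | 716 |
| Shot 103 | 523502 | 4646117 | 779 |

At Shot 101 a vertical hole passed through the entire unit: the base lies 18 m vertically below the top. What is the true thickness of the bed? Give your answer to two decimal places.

Two edge vectors: Shot 101→Shot 102 = (347, -870, 67), Shot 101→Shot 103 = (564, -283, 130).
Normal n = (Shot 101→Shot 102) × (Shot 101→Shot 103) = (-94139, -7322, 392479).
So ∂z/∂x = −n_x/n_z = 0.23986 and ∂z/∂y = −n_y/n_z = 0.01866.
|∇z| = √(a²+b²) = 0.24058, so dip δ = arctan(0.24058) = 13.53°.
True thickness = vertical thickness × cos δ = 18 × cos 13.53° = 17.50 m.

17.50 m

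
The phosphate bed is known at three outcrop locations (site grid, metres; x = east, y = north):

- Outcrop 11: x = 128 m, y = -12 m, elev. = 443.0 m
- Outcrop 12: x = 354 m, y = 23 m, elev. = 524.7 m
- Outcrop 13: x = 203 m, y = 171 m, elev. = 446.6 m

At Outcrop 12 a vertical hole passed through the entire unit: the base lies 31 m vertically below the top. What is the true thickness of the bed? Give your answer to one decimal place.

Let the plane be z = a·x + b·y + c.
Outcrop 12−Outcrop 11: 226a + 35b = 81.7;  Outcrop 13−Outcrop 11: 75a + 183b = 3.6.
Solving gives a = 0.38275, b = −0.13719.
|∇z| = √(a²+b²) = 0.40660, so dip δ = arctan(0.40660) = 22.13°.
True thickness = vertical thickness × cos δ = 31 × cos 22.13° = 28.7 m.

28.7 m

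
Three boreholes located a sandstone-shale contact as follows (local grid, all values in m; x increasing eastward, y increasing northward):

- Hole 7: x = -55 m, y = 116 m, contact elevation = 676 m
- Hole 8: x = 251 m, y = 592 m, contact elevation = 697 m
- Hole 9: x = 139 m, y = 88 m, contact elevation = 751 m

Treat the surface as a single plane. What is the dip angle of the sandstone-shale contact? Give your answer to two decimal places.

Two edge vectors: Hole 7→Hole 8 = (306, 476, 21), Hole 7→Hole 9 = (194, -28, 75).
Normal n = (Hole 7→Hole 8) × (Hole 7→Hole 9) = (36288, -18876, -100912).
So ∂z/∂x = −n_x/n_z = 0.35960 and ∂z/∂y = −n_y/n_z = −0.18705.
Gradient magnitude |∇z| = √(a² + b²) = √(0.12931 + 0.03499) = 0.40534.
True dip = arctan(0.40534) = 22.06°, dipping toward WNW (azimuth ≈ 297°).

22.06°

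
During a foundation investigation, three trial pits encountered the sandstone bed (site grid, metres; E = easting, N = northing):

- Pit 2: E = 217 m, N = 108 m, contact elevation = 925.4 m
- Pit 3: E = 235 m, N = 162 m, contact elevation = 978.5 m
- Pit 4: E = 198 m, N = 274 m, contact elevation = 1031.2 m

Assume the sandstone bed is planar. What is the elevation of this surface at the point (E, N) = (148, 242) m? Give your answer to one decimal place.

Let the plane be z = a·E + b·N + c.
Pit 3−Pit 2: 18a + 54b = 53.1;  Pit 4−Pit 2: −19a + 166b = 105.8.
Solving gives a = 0.77265, b = 0.72578.
Then c = 925.4 − a·217 − b·108 = 679.35.
At (148, 242): z = 114.4 + 175.6 + 679.35 = 969.3 m.

969.3 m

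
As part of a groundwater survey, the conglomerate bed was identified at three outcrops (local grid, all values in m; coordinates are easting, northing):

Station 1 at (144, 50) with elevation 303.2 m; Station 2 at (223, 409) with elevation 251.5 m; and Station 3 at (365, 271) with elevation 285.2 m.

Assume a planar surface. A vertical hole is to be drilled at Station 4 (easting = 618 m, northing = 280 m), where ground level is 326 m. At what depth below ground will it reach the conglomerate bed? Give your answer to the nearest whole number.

22 m

Two edge vectors: Station 1→Station 2 = (79, 359, -51.7), Station 1→Station 3 = (221, 221, -18).
Normal n = (Station 1→Station 2) × (Station 1→Station 3) = (4963.7, -10003.7, -61880).
So ∂z/∂easting = −n_x/n_z = 0.08021 and ∂z/∂northing = −n_y/n_z = −0.16166.
Intercept c from Station 1: 303.2 − 11.55 + 8.08 = 299.73.
At (618, 280): z_contact = 49.6 − 45.3 + 299.73 = 304.0 m.
Depth below ground = 326 − 304.0 = 22 m.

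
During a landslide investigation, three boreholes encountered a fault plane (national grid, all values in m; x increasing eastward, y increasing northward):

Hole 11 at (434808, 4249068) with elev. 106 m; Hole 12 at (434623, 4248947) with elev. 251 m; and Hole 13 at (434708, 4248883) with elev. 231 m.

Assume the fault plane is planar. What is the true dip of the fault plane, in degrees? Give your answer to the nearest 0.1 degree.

Two edge vectors: Hole 11→Hole 12 = (-185, -121, 145), Hole 11→Hole 13 = (-100, -185, 125).
Normal n = (Hole 11→Hole 12) × (Hole 11→Hole 13) = (11700, 8625, 22125).
So ∂z/∂x = −n_x/n_z = −0.52881 and ∂z/∂y = −n_y/n_z = −0.38983.
Gradient magnitude |∇z| = √(a² + b²) = √(0.27964 + 0.15197) = 0.65697.
True dip = arctan(0.65697) = 33.3°, dipping toward NE (azimuth ≈ 054°).

33.3°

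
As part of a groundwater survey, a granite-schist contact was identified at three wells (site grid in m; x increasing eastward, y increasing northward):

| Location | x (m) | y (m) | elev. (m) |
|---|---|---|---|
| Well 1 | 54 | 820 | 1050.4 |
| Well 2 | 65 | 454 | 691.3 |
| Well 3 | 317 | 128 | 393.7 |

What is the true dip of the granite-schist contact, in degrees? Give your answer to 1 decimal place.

Let the plane be z = a·x + b·y + c.
Well 2−Well 1: 11a − 366b = −359.1;  Well 3−Well 1: 263a − 692b = −656.7.
Solving gives a = 0.09188, b = 0.98391.
Gradient magnitude |∇z| = √(a² + b²) = √(0.00844 + 0.96808) = 0.98819.
True dip = arctan(0.98819) = 44.7°, dipping toward S (azimuth ≈ 185°).

44.7°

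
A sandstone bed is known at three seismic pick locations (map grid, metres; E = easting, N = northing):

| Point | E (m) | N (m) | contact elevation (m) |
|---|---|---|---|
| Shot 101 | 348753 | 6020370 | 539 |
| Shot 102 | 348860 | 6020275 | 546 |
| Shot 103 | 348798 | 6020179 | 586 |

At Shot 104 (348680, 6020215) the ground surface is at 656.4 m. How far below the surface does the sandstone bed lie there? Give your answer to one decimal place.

Two edge vectors: Shot 101→Shot 102 = (107, -95, 7), Shot 101→Shot 103 = (45, -191, 47).
Normal n = (Shot 101→Shot 102) × (Shot 101→Shot 103) = (-3128, -4714, -16162).
So ∂z/∂E = −n_x/n_z = −0.193540403 and ∂z/∂N = −n_y/n_z = −0.291671823.
Intercept c from Shot 101: 539 + 67497.80 + 1755972.29 = 1824009.09.
At (348680, 6020215): z_contact = −67483.67 − 1755927.08 + 1824009.09 = 598.34 m.
Depth below ground = 656.4 − 598.34 = 58.1 m.

58.1 m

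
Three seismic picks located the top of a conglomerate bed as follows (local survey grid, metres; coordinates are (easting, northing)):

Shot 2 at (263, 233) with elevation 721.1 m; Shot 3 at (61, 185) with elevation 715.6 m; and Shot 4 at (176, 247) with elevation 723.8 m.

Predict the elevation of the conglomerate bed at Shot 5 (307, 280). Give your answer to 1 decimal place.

727.6 m

Let the plane be z = a·E + b·N + c.
Shot 3−Shot 2: −202a − 48b = −5.5;  Shot 4−Shot 2: −87a + 14b = 2.7.
Solving gives a = −0.00751, b = 0.14619.
Then c = 721.1 − a·263 − b·233 = 689.01.
At (307, 280): z = −2.3 + 40.9 + 689.01 = 727.6 m.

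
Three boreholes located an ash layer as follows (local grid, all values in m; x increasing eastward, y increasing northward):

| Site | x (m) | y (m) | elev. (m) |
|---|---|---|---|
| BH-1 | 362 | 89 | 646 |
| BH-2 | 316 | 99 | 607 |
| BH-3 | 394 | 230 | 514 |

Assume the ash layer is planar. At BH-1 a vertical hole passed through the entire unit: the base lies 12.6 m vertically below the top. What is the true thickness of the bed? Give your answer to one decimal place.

7.9 m

Let the plane be z = a·x + b·y + c.
BH-2−BH-1: −46a + 10b = −39;  BH-3−BH-1: 32a + 141b = −132.
Solving gives a = 0.61402, b = −1.07552.
|∇z| = √(a²+b²) = 1.23845, so dip δ = arctan(1.23845) = 51.08°.
True thickness = vertical thickness × cos δ = 12.6 × cos 51.08° = 7.9 m.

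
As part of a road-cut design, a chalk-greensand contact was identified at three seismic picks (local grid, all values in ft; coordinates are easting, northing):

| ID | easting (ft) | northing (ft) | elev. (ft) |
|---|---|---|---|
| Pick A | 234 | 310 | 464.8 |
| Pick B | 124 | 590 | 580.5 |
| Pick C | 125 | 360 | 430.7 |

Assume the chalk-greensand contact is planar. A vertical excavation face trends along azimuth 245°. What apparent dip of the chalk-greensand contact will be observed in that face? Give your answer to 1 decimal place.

Let the plane be z = a·easting + b·northing + c.
Pick B−Pick A: −110a + 280b = 115.7;  Pick C−Pick A: −109a + 50b = −34.1.
Solving gives a = 0.61283, b = 0.65397.
Unit vector along 245° is (sin 245°, cos 245°) = (-0.9063, -0.4226).
Slope in that direction = a·(-0.9063) + b·(-0.4226) = −0.83179.
Apparent dip = arctan|0.83179| = 39.8° (true dip is 41.9°, so apparent ≤ true as expected).

39.8°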